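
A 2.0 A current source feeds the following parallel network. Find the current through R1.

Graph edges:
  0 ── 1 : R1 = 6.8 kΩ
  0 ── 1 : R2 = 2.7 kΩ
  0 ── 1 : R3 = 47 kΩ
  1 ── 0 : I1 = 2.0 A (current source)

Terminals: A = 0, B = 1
All resistors sit directly between nodes 0 and 1, so they are in parallel and share one voltage V; the full source current 2 A splits among them.
1/R_par = 1/6800 + 1/2700 + 1/47000 = 0.0005387 S  =>  R_par = 1856 Ω
V = I × R_par = 2 × 1856 = 3713 V
I_R1 = V/R1 = 3713/6800 = 0.546 A

Final answer: 0.546 A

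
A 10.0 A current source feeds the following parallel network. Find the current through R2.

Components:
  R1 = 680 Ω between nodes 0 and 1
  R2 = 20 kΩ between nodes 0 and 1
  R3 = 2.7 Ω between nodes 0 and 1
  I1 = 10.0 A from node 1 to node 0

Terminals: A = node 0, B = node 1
All resistors sit directly between nodes 0 and 1, so they are in parallel and share one voltage V; the full source current 10 A splits among them.
1/R_par = 1/680 + 1/20000 + 1/2.7 = 0.3719 S  =>  R_par = 2.689 Ω
V = I × R_par = 10 × 2.689 = 26.89 V
I_R2 = V/R2 = 26.89/20000 = 0.001344 A

Final answer: 0.001344 A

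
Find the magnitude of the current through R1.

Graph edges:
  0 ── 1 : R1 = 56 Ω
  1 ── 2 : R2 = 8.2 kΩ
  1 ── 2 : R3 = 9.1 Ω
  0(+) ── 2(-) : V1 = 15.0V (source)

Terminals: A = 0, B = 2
Nodal analysis, taking node 2 as the 0 V reference.
Source V1 fixes V_0 = 15 V.
KCL at each unknown node (sum of currents leaving = 0; resistances in Ω):
  Node 1: (V_1 - 15)/56 + (V_1 - 0)/8200 + (V_1 - 0)/9.1 = 0
Collecting terms: 0.1279 × V_1 = 0.2679  =>  V_1 = 2.095 V
I_R1 = (V_0 - V_1)/R1 = (15 - 2.095)/56 = 0.2305 A
|I_R1| = 0.2305 A

Final answer: |I_R1| = 0.2305 A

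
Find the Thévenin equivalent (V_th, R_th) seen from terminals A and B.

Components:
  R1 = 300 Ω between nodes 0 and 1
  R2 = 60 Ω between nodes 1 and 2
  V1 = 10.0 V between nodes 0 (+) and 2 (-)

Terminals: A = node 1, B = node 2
Step 1 — V_th is the open-circuit voltage V_A - V_B (nothing connected across the terminals).
Nodal analysis, taking node 2 as the 0 V reference.
Source V1 fixes V_0 = 10 V.
KCL at each unknown node (sum of currents leaving = 0; resistances in Ω):
  Node 1: (V_1 - 10)/300 + (V_1 - 0)/60 = 0
Collecting terms: 0.02 × V_1 = 0.03333  =>  V_1 = 1.667 V
V_th = V_1 - V_2 = 1.667 - 0 = 1.667 V
Step 2 — R_th: zero the source — replace V1 by a short circuit (node 2 merges into node 0) — and find the resistance seen between A (node 1) and B (node 0).
Reduce the network between node 1 (A) and node 0 (B) by series/parallel combination:
  Rp1 = R1 ‖ R2 (parallel, both between nodes 0 and 1) = 1/(1/300 + 1/60) = 50 Ω
R_th = 50 Ω

Final answer: V_th = 1.667 V, R_th = 50 Ω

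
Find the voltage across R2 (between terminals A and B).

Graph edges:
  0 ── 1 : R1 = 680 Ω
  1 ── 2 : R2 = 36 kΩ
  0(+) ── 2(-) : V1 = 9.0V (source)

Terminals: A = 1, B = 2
R1 and R2 are in series across V1 (node 0 → node 1 → node 2), and the output A–B is taken across R2, so this is a voltage divider.
Series current: I = V1/(R1 + R2) = 9/(680 + 36000) = 9/36680 = 0.0002454 A
V_R2 = I × R2 = V1 × R2/(R1 + R2) = 9 × 36000/36680 = 8.833 V

Final answer: 8.833 V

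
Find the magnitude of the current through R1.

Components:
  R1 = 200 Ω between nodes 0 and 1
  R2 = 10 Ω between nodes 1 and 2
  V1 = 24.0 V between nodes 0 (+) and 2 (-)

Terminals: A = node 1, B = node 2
Nodal analysis, taking node 2 as the 0 V reference.
Source V1 fixes V_0 = 24 V.
KCL at each unknown node (sum of currents leaving = 0; resistances in Ω):
  Node 1: (V_1 - 24)/200 + (V_1 - 0)/10 = 0
Collecting terms: 0.105 × V_1 = 0.12  =>  V_1 = 1.143 V
I_R1 = (V_0 - V_1)/R1 = (24 - 1.143)/200 = 0.1143 A
|I_R1| = 0.1143 A

Final answer: |I_R1| = 0.1143 A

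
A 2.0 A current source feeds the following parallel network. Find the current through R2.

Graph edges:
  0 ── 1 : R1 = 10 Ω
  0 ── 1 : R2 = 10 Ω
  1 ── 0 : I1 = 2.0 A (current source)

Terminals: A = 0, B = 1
All resistors sit directly between nodes 0 and 1, so they are in parallel and share one voltage V; the full source current 2 A splits among them.
1/R_par = 1/10 + 1/10 = 0.2 S  =>  R_par = 5 Ω
V = I × R_par = 2 × 5 = 10 V
I_R2 = V/R2 = 10/10 = 1 A

Final answer: 1 A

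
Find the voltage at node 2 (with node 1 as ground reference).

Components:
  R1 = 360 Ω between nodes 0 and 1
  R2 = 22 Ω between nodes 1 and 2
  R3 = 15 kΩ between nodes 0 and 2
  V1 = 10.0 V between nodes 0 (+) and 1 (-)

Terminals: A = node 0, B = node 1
Nodal analysis, taking node 1 as the 0 V reference.
Source V1 fixes V_0 = 10 V.
KCL at each unknown node (sum of currents leaving = 0; resistances in Ω):
  Node 2: (V_2 - 0)/22 + (V_2 - 10)/15000 = 0
Collecting terms: 0.04552 × V_2 = 0.0006667  =>  V_2 = 0.01465 V
The requested potential is V_2 = 0.01465 V.

Final answer: V_2 = 0.01465 V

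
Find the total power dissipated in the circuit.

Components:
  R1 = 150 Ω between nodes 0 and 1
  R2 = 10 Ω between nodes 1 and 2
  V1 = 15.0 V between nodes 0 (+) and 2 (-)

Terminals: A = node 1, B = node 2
Nodal analysis, taking node 2 as the 0 V reference.
Source V1 fixes V_0 = 15 V.
KCL at each unknown node (sum of currents leaving = 0; resistances in Ω):
  Node 1: (V_1 - 15)/150 + (V_1 - 0)/10 = 0
Collecting terms: 0.1067 × V_1 = 0.1  =>  V_1 = 0.9375 V
Power in each resistor, P = (ΔV)²/R:
  P_R1 = (15 - 0.9375)²/150 = 1.318 W
  P_R2 = (0.9375 - 0)²/10 = 0.08789 W
P_total = P_R1 + P_R2 = 1.406 W

Final answer: 1.406 W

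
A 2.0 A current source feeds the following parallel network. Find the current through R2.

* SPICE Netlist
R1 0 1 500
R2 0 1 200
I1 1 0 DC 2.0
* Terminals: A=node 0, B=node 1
All resistors sit directly between nodes 0 and 1, so they are in parallel and share one voltage V; the full source current 2 A splits among them.
1/R_par = 1/500 + 1/200 = 0.007 S  =>  R_par = 142.9 Ω
V = I × R_par = 2 × 142.9 = 285.7 V
I_R2 = V/R2 = 285.7/200 = 1.429 A

Final answer: 1.429 A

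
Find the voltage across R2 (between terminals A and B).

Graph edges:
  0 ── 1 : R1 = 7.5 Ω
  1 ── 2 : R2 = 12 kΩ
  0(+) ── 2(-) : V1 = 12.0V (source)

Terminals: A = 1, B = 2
R1 and R2 are in series across V1 (node 0 → node 1 → node 2), and the output A–B is taken across R2, so this is a voltage divider.
Series current: I = V1/(R1 + R2) = 12/(7.5 + 12000) = 12/12010 = 0.0009994 A
V_R2 = I × R2 = V1 × R2/(R1 + R2) = 12 × 12000/12010 = 11.99 V

Final answer: 11.99 V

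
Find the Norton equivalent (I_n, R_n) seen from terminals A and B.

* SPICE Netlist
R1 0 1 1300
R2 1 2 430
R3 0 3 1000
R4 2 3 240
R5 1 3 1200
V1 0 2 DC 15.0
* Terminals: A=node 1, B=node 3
Find the Thévenin equivalent first; then I_n = V_th/R_th and R_n = R_th.
Step 1 — V_th is the open-circuit voltage V_A - V_B (nothing connected across the terminals).
Nodal analysis, taking node 2 as the 0 V reference.
Source V1 fixes V_0 = 15 V.
KCL at each unknown node (sum of currents leaving = 0; resistances in Ω):
  Node 1: (V_1 - 15)/1300 + (V_1 - 0)/430 + (V_1 - V_3)/1200 = 0
  Node 3: (V_3 - 15)/1000 + (V_3 - 0)/240 + (V_3 - V_1)/1200 = 0
Collecting terms (coefficients in siemens):
  0.003928·V_1 - 0.0008333·V_3 = 0.01154
  0.006·V_3 - 0.0008333·V_1 = 0.015
Determinant D = (0.003928)(0.006) - (-0.0008333)(-0.0008333) = 0.00002287
V_1 = [(0.01154)(0.006) - (-0.0008333)(0.015)]/D = 3.573 V
V_3 = [(0.003928)(0.015) - (0.01154)(-0.0008333)]/D = 2.996 V
V_th = V_1 - V_3 = 3.573 - 2.996 = 0.5768 V
Step 2 — R_th: zero the source — replace V1 by a short circuit (node 2 merges into node 0) — and find the resistance seen between A (node 1) and B (node 3).
Reduce the network between node 1 (A) and node 3 (B) by series/parallel combination:
  Rp1 = R1 ‖ R2 (parallel, both between nodes 0 and 1) = 1/(1/1300 + 1/430) = 323.1 Ω
  Rp2 = R3 ‖ R4 (parallel, both between nodes 0 and 3) = 1/(1/1000 + 1/240) = 193.5 Ω
  Rs1 = Rp1 + Rp2 (series, joined only at node 0) = 323.1 + 193.5 = 516.7 Ω
  Rp3 = R5 ‖ Rs1 (parallel, both between nodes 1 and 3) = 1/(1/1200 + 1/516.7) = 361.2 Ω
R_th = 361.2 Ω
I_n = V_th/R_th = 0.5768/361.2 = 0.001597 A, and R_n = R_th = 361.2 Ω

Final answer: I_n = 0.001597 A, R_n = 361.2 Ω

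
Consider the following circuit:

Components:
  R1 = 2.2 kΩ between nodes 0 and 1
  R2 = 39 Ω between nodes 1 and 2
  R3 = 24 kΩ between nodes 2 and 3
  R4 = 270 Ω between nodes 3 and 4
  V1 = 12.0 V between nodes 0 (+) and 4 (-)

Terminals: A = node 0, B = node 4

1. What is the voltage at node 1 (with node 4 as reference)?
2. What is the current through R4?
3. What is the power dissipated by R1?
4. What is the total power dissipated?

Nodal analysis, taking node 4 as the 0 V reference.
Source V1 fixes V_0 = 12 V.
KCL at each unknown node (sum of currents leaving = 0; resistances in Ω):
  Node 1: (V_1 - 12)/2200 + (V_1 - V_2)/39 = 0
  Node 2: (V_2 - V_1)/39 + (V_2 - V_3)/24000 = 0
  Node 3: (V_3 - V_2)/24000 + (V_3 - 0)/270 = 0
Collecting terms (coefficients in siemens):
  0.0261·V_1 - 0.02564·V_2 = 0.005455
  0.02568·V_2 - 0.02564·V_1 - 0.00004167·V_3 = 0
  0.003745·V_3 - 0.00004167·V_2 = 0
Solving these 3 simultaneous equations (Gaussian elimination) gives:
  V_1 = 11 V, V_2 = 10.99 V, V_3 = 0.1222 V
Part 1:
  Read off the nodal solution: V_1 = 11 V
Part 2:
  I_R4 = (V_3 - V_4)/R4 = (0.1222 - 0)/270 = 0.0004527 A
  Magnitude: I_R4 = 0.0004527 A
Part 3:
  I_R1 = (V_0 - V_1)/R1 = (12 - 11)/2200 = 0.0004527 A
  P_R1 = I_R1² × R1 = (0.0004527)² × 2200 = 0.0004508 W
Part 4:
  Power in each resistor, P = (ΔV)²/R:
    P_R1 = (12 - 11)²/2200 = 0.0004508 W
    P_R2 = (11 - 10.99)²/39 = 0.000007992 W
    P_R3 = (10.99 - 0.1222)²/24000 = 0.004918 W
    P_R4 = (0.1222 - 0)²/270 = 0.00005533 W
  P_total = P_R1 + P_R2 + P_R3 + P_R4 = 0.005432 W

Final answers:
1. V_1 = 11 V
2. I_R4 = 0.0004527 A
3. P_R1 = 0.0004508 W
4. P_total = 0.005432 W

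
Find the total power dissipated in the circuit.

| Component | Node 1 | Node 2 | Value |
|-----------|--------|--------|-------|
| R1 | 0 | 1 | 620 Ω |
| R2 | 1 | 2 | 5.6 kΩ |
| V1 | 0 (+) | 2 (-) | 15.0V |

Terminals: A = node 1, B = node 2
Nodal analysis, taking node 2 as the 0 V reference.
Source V1 fixes V_0 = 15 V.
KCL at each unknown node (sum of currents leaving = 0; resistances in Ω):
  Node 1: (V_1 - 15)/620 + (V_1 - 0)/5600 = 0
Collecting terms: 0.001791 × V_1 = 0.02419  =>  V_1 = 13.5 V
Power in each resistor, P = (ΔV)²/R:
  P_R1 = (15 - 13.5)²/620 = 0.003606 W
  P_R2 = (13.5 - 0)²/5600 = 0.03257 W
P_total = P_R1 + P_R2 = 0.03617 W

Final answer: 0.03617 W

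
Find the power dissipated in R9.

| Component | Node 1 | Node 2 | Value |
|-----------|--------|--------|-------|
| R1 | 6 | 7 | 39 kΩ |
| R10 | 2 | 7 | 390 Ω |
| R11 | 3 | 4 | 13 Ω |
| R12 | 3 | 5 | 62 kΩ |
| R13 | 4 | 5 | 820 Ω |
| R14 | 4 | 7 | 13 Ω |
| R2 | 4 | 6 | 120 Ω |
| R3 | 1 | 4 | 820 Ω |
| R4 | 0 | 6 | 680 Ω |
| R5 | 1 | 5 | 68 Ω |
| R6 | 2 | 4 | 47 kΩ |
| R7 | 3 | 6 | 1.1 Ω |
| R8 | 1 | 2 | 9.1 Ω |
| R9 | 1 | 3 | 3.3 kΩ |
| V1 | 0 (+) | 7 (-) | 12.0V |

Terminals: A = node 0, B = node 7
Nodal analysis, taking node 7 as the 0 V reference.
Source V1 fixes V_0 = 12 V.
KCL at each unknown node (sum of currents leaving = 0; resistances in Ω):
  Node 1: (V_1 - V_4)/820 + (V_1 - V_5)/68 + (V_1 - V_2)/9.1 + (V_1 - V_3)/3300 = 0
  Node 2: (V_2 - V_4)/47000 + (V_2 - V_1)/9.1 + (V_2 - 0)/390 = 0
  Node 3: (V_3 - V_6)/1.1 + (V_3 - V_1)/3300 + (V_3 - V_4)/13 + (V_3 - V_5)/62000 = 0
  Node 4: (V_4 - V_6)/120 + (V_4 - V_1)/820 + (V_4 - V_2)/47000 + (V_4 - V_3)/13 + (V_4 - V_5)/820 + (V_4 - 0)/13 = 0
  Node 5: (V_5 - V_1)/68 + (V_5 - V_3)/62000 + (V_5 - V_4)/820 = 0
  Node 6: (V_6 - 0)/39000 + (V_6 - V_4)/120 + (V_6 - 12)/680 + (V_6 - V_3)/1.1 = 0
Collecting terms (coefficients in siemens):
  0.1261·V_1 - 0.1099·V_2 - 0.000303·V_3 - 0.00122·V_4 - 0.01471·V_5 = 0
  0.1125·V_2 - 0.1099·V_1 - 0.00002128·V_4 = 0
  0.9863·V_3 - 0.000303·V_1 - 0.07692·V_4 - 0.00001613·V_5 - 0.9091·V_6 = 0
  0.1646·V_4 - 0.00122·V_1 - 0.00002128·V_2 - 0.07692·V_3 - 0.00122·V_5 - 0.008333·V_6 = 0
  0.01594·V_5 - 0.01471·V_1 - 0.00001613·V_3 - 0.00122·V_4 = 0
  0.9189·V_6 - 0.9091·V_3 - 0.008333·V_4 = 0.01765
Solving these 6 simultaneous equations (Gaussian elimination) gives:
  V_1 = 0.1243 V, V_2 = 0.1215 V, V_3 = 0.4137 V, V_4 = 0.217 V
  V_5 = 0.1317 V, V_6 = 0.4305 V
I_R9 = (V_1 - V_3)/R9 = (0.1243 - 0.4137)/3300 = -0.00008771 A
P_R9 = I_R9² × R9 = (-0.00008771)² × 3300 = 0.00002539 W

Final answer: 2.539e-05 W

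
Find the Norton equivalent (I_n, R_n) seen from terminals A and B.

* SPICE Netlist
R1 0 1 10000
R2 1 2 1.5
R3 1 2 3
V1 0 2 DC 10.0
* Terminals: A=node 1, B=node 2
Find the Thévenin equivalent first; then I_n = V_th/R_th and R_n = R_th.
Step 1 — V_th is the open-circuit voltage V_A - V_B (nothing connected across the terminals).
Nodal analysis, taking node 2 as the 0 V reference.
Source V1 fixes V_0 = 10 V.
KCL at each unknown node (sum of currents leaving = 0; resistances in Ω):
  Node 1: (V_1 - 10)/10000 + (V_1 - 0)/1.5 + (V_1 - 0)/3 = 0
Collecting terms: 1 × V_1 = 0.001  =>  V_1 = 0.0009999 V
V_th = V_1 - V_2 = 0.0009999 - 0 = 0.0009999 V
Step 2 — R_th: zero the source — replace V1 by a short circuit (node 2 merges into node 0) — and find the resistance seen between A (node 1) and B (node 0).
Reduce the network between node 1 (A) and node 0 (B) by series/parallel combination:
  Rp1 = R1 ‖ R2 ‖ R3 (parallel, all between nodes 0 and 1) = 1/(1/10000 + 1/1.5 + 1/3) = 0.9999 Ω
R_th = 0.9999 Ω
I_n = V_th/R_th = 0.0009999/0.9999 = 0.001 A, and R_n = R_th = 0.9999 Ω

Final answer: I_n = 0.001 A, R_n = 0.9999 Ω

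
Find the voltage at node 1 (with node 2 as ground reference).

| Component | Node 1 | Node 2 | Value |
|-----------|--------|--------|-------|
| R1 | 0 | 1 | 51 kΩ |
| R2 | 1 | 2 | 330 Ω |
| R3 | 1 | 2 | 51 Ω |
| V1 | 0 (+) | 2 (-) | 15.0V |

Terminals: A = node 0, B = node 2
Nodal analysis, taking node 2 as the 0 V reference.
Source V1 fixes V_0 = 15 V.
KCL at each unknown node (sum of currents leaving = 0; resistances in Ω):
  Node 1: (V_1 - 15)/51000 + (V_1 - 0)/330 + (V_1 - 0)/51 = 0
Collecting terms: 0.02266 × V_1 = 0.0002941  =>  V_1 = 0.01298 V
The requested potential is V_1 = 0.01298 V.

Final answer: V_1 = 0.01298 V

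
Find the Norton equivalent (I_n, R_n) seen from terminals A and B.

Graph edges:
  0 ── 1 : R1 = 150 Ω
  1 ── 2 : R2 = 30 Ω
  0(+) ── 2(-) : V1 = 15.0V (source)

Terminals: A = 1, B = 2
Find the Thévenin equivalent first; then I_n = V_th/R_th and R_n = R_th.
Step 1 — V_th is the open-circuit voltage V_A - V_B (nothing connected across the terminals).
Nodal analysis, taking node 2 as the 0 V reference.
Source V1 fixes V_0 = 15 V.
KCL at each unknown node (sum of currents leaving = 0; resistances in Ω):
  Node 1: (V_1 - 15)/150 + (V_1 - 0)/30 = 0
Collecting terms: 0.04 × V_1 = 0.1  =>  V_1 = 2.5 V
V_th = V_1 - V_2 = 2.5 - 0 = 2.5 V
Step 2 — R_th: zero the source — replace V1 by a short circuit (node 2 merges into node 0) — and find the resistance seen between A (node 1) and B (node 0).
Reduce the network between node 1 (A) and node 0 (B) by series/parallel combination:
  Rp1 = R1 ‖ R2 (parallel, both between nodes 0 and 1) = 1/(1/150 + 1/30) = 25 Ω
R_th = 25 Ω
I_n = V_th/R_th = 2.5/25 = 0.1 A, and R_n = R_th = 25 Ω

Final answer: I_n = 0.1 A, R_n = 25 Ω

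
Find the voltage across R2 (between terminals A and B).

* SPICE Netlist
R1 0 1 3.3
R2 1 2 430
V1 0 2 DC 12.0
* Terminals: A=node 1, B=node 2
R1 and R2 are in series across V1 (node 0 → node 1 → node 2), and the output A–B is taken across R2, so this is a voltage divider.
Series current: I = V1/(R1 + R2) = 12/(3.3 + 430) = 12/433.3 = 0.02769 A
V_R2 = I × R2 = V1 × R2/(R1 + R2) = 12 × 430/433.3 = 11.91 V

Final answer: 11.91 V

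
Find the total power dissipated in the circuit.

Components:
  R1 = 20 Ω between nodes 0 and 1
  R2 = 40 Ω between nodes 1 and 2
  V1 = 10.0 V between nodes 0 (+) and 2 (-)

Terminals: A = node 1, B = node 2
Nodal analysis, taking node 2 as the 0 V reference.
Source V1 fixes V_0 = 10 V.
KCL at each unknown node (sum of currents leaving = 0; resistances in Ω):
  Node 1: (V_1 - 10)/20 + (V_1 - 0)/40 = 0
Collecting terms: 0.075 × V_1 = 0.5  =>  V_1 = 6.667 V
Power in each resistor, P = (ΔV)²/R:
  P_R1 = (10 - 6.667)²/20 = 0.5556 W
  P_R2 = (6.667 - 0)²/40 = 1.111 W
P_total = P_R1 + P_R2 = 1.667 W

Final answer: 1.667 W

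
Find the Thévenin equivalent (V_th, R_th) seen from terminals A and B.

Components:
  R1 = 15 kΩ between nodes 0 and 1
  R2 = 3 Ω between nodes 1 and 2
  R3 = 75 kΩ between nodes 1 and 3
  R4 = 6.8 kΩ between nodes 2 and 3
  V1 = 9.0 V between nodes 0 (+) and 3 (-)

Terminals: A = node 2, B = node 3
Step 1 — V_th is the open-circuit voltage V_A - V_B (nothing connected across the terminals).
Nodal analysis, taking node 3 as the 0 V reference.
Source V1 fixes V_0 = 9 V.
KCL at each unknown node (sum of currents leaving = 0; resistances in Ω):
  Node 1: (V_1 - 9)/15000 + (V_1 - V_2)/3 + (V_1 - 0)/75000 = 0
  Node 2: (V_2 - V_1)/3 + (V_2 - 0)/6800 = 0
Collecting terms (coefficients in siemens):
  0.3334·V_1 - 0.3333·V_2 = 0.0006
  0.3335·V_2 - 0.3333·V_1 = 0
Determinant D = (0.3334)(0.3335) - (-0.3333)(-0.3333) = 0.0000757
V_1 = [(0.0006)(0.3335) - (-0.3333)(0)]/D = 2.643 V
V_2 = [(0.3334)(0) - (0.0006)(-0.3333)]/D = 2.642 V
V_th = V_2 - V_3 = 2.642 - 0 = 2.642 V
Step 2 — R_th: zero the source — replace V1 by a short circuit (node 3 merges into node 0) — and find the resistance seen between A (node 2) and B (node 0).
Reduce the network between node 2 (A) and node 0 (B) by series/parallel combination:
  Rp1 = R1 ‖ R3 (parallel, both between nodes 0 and 1) = 1/(1/15000 + 1/75000) = 12500 Ω
  Rs1 = R2 + Rp1 (series, joined only at node 1) = 3 + 12500 = 12500 Ω
  Rp2 = R4 ‖ Rs1 (parallel, both between nodes 0 and 2) = 1/(1/6800 + 1/12500) = 4405 Ω
R_th = 4.405 kΩ

Final answer: V_th = 2.642 V, R_th = 4.405 kΩ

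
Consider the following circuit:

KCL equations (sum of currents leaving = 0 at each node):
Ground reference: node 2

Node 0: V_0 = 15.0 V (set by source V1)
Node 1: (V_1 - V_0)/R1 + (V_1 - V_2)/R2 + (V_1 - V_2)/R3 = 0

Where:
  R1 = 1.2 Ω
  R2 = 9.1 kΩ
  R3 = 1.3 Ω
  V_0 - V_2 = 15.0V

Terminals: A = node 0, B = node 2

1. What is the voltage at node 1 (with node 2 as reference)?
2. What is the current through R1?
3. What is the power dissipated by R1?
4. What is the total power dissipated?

Nodal analysis, taking node 2 as the 0 V reference.
Source V1 fixes V_0 = 15 V.
KCL at each unknown node (sum of currents leaving = 0; resistances in Ω):
  Node 1: (V_1 - 15)/1.2 + (V_1 - 0)/9100 + (V_1 - 0)/1.3 = 0
Collecting terms: 1.603 × V_1 = 12.5  =>  V_1 = 7.799 V
Part 1:
  Read off the nodal solution: V_1 = 7.799 V
Part 2:
  I_R1 = (V_0 - V_1)/R1 = (15 - 7.799)/1.2 = 6 A
  Magnitude: I_R1 = 6 A
Part 3:
  I_R1 = (V_0 - V_1)/R1 = (15 - 7.799)/1.2 = 6 A
  P_R1 = I_R1² × R1 = (6)² × 1.2 = 43.21 W
Part 4:
  Power in each resistor, P = (ΔV)²/R:
    P_R1 = (15 - 7.799)²/1.2 = 43.21 W
    P_R2 = (7.799 - 0)²/9100 = 0.006685 W
    P_R3 = (7.799 - 0)²/1.3 = 46.79 W
  P_total = P_R1 + P_R2 + P_R3 = 90.01 W

Final answers:
1. V_1 = 7.799 V
2. I_R1 = 6 A
3. P_R1 = 43.21 W
4. P_total = 90.01 W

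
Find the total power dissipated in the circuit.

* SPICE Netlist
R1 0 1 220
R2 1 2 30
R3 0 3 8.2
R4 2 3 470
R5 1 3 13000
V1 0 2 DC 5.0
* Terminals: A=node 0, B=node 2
Nodal analysis, taking node 2 as the 0 V reference.
Source V1 fixes V_0 = 5 V.
KCL at each unknown node (sum of currents leaving = 0; resistances in Ω):
  Node 1: (V_1 - 5)/220 + (V_1 - 0)/30 + (V_1 - V_3)/13000 = 0
  Node 3: (V_3 - 5)/8.2 + (V_3 - 0)/470 + (V_3 - V_1)/13000 = 0
Collecting terms (coefficients in siemens):
  0.03796·V_1 - 0.00007692·V_3 = 0.02273
  0.1242·V_3 - 0.00007692·V_1 = 0.6098
Determinant D = (0.03796)(0.1242) - (-0.00007692)(-0.00007692) = 0.004712
V_1 = [(0.02273)(0.1242) - (-0.00007692)(0.6098)]/D = 0.6087 V
V_3 = [(0.03796)(0.6098) - (0.02273)(-0.00007692)]/D = 4.912 V
Power in each resistor, P = (ΔV)²/R:
  P_R1 = (5 - 0.6087)²/220 = 0.08765 W
  P_R2 = (0.6087 - 0)²/30 = 0.01235 W
  P_R3 = (5 - 4.912)²/8.2 = 0.0009531 W
  P_R4 = (0 - 4.912)²/470 = 0.05133 W
  P_R5 = (0.6087 - 4.912)²/13000 = 0.001424 W
P_total = P_R1 + P_R2 + P_R3 + P_R4 + P_R5 = 0.1537 W

Final answer: 0.1537 W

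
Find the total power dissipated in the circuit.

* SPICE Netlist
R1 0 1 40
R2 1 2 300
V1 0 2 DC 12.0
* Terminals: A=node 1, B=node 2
Nodal analysis, taking node 2 as the 0 V reference.
Source V1 fixes V_0 = 12 V.
KCL at each unknown node (sum of currents leaving = 0; resistances in Ω):
  Node 1: (V_1 - 12)/40 + (V_1 - 0)/300 = 0
Collecting terms: 0.02833 × V_1 = 0.3  =>  V_1 = 10.59 V
Power in each resistor, P = (ΔV)²/R:
  P_R1 = (12 - 10.59)²/40 = 0.04983 W
  P_R2 = (10.59 - 0)²/300 = 0.3737 W
P_total = P_R1 + P_R2 = 0.4235 W

Final answer: 0.4235 W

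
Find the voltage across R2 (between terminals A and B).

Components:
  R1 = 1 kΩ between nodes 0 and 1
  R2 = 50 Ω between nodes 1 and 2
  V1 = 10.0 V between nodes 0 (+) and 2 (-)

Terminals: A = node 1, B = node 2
R1 and R2 are in series across V1 (node 0 → node 1 → node 2), and the output A–B is taken across R2, so this is a voltage divider.
Series current: I = V1/(R1 + R2) = 10/(1000 + 50) = 10/1050 = 0.009524 A
V_R2 = I × R2 = V1 × R2/(R1 + R2) = 10 × 50/1050 = 0.4762 V

Final answer: 0.4762 V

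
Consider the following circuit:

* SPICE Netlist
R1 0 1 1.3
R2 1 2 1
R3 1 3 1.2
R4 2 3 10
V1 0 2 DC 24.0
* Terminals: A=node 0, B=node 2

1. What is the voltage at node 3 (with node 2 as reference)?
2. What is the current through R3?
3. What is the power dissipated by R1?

Nodal analysis, taking node 2 as the 0 V reference.
Source V1 fixes V_0 = 24 V.
KCL at each unknown node (sum of currents leaving = 0; resistances in Ω):
  Node 1: (V_1 - 24)/1.3 + (V_1 - 0)/1 + (V_1 - V_3)/1.2 = 0
  Node 3: (V_3 - V_1)/1.2 + (V_3 - 0)/10 = 0
Collecting terms (coefficients in siemens):
  2.603·V_1 - 0.8333·V_3 = 18.46
  0.9333·V_3 - 0.8333·V_1 = 0
Determinant D = (2.603)(0.9333) - (-0.8333)(-0.8333) = 1.735
V_1 = [(18.46)(0.9333) - (-0.8333)(0)]/D = 9.933 V
V_3 = [(2.603)(0) - (18.46)(-0.8333)]/D = 8.869 V
Part 1:
  Read off the nodal solution: V_3 = 8.869 V
Part 2:
  I_R3 = (V_1 - V_3)/R3 = (9.933 - 8.869)/1.2 = 0.8869 A
  Magnitude: I_R3 = 0.8869 A
Part 3:
  I_R1 = (V_0 - V_1)/R1 = (24 - 9.933)/1.3 = 10.82 A
  P_R1 = I_R1² × R1 = (10.82)² × 1.3 = 152.2 W

Final answers:
1. V_3 = 8.869 V
2. I_R3 = 0.8869 A
3. P_R1 = 152.2 W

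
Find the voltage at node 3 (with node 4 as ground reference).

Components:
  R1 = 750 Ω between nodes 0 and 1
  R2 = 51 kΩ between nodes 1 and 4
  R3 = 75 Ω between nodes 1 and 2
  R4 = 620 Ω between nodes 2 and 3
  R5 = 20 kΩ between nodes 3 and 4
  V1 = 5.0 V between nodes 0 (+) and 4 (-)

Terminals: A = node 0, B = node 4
Nodal analysis, taking node 4 as the 0 V reference.
Source V1 fixes V_0 = 5 V.
KCL at each unknown node (sum of currents leaving = 0; resistances in Ω):
  Node 1: (V_1 - 5)/750 + (V_1 - 0)/51000 + (V_1 - V_2)/75 = 0
  Node 2: (V_2 - V_1)/75 + (V_2 - V_3)/620 = 0
  Node 3: (V_3 - V_2)/620 + (V_3 - 0)/20000 = 0
Collecting terms (coefficients in siemens):
  0.01469·V_1 - 0.01333·V_2 = 0.006667
  0.01495·V_2 - 0.01333·V_1 - 0.001613·V_3 = 0
  0.001663·V_3 - 0.001613·V_2 = 0
Solving these 3 simultaneous equations (Gaussian elimination) gives:
  V_1 = 4.758 V, V_2 = 4.74 V, V_3 = 4.598 V
The requested potential is V_3 = 4.598 V.

Final answer: V_3 = 4.598 V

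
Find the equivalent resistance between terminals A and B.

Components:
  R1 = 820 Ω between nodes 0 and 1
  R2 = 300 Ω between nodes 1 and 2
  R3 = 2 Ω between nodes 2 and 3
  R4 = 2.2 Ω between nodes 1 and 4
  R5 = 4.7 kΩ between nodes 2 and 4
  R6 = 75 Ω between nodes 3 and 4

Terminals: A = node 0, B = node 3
The network is not a plain series/parallel combination. Inject a 1 A test current into terminal A (node 0) and return it from terminal B (node 3); then R_eq = V_A / (1 A).
Nodal analysis, taking node 3 as the 0 V reference.
Current source I_test pushes 1 A into node 0 and draws it out of node 3.
KCL at each unknown node (sum of currents leaving = 0; resistances in Ω):
  Node 0: (V_0 - V_1)/820 - 1 = 0
  Node 1: (V_1 - V_0)/820 + (V_1 - V_2)/300 + (V_1 - V_4)/2.2 = 0
  Node 2: (V_2 - V_1)/300 + (V_2 - 0)/2 + (V_2 - V_4)/4700 = 0
  Node 4: (V_4 - V_1)/2.2 + (V_4 - V_2)/4700 + (V_4 - 0)/75 = 0
Collecting terms (coefficients in siemens):
  0.00122·V_0 - 0.00122·V_1 = 1
  0.4591·V_1 - 0.00122·V_0 - 0.003333·V_2 - 0.4545·V_4 = 0
  0.5035·V_2 - 0.003333·V_1 - 0.0002128·V_4 = 0
  0.4681·V_4 - 0.4545·V_1 - 0.0002128·V_2 = 0
Solving these 4 simultaneous equations (Gaussian elimination) gives:
  V_0 = 880.7 V, V_1 = 60.74 V, V_2 = 0.427 V, V_4 = 58.99 V
R_eq = V_0 / 1 A = 880.7 Ω

Final answer: 880.7 Ω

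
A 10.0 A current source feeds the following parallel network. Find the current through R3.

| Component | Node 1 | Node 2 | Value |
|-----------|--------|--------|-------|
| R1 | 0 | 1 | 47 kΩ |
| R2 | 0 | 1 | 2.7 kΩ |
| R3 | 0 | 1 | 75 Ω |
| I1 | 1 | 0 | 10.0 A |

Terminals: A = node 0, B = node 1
All resistors sit directly between nodes 0 and 1, so they are in parallel and share one voltage V; the full source current 10 A splits among them.
1/R_par = 1/47000 + 1/2700 + 1/75 = 0.01372 S  =>  R_par = 72.86 Ω
V = I × R_par = 10 × 72.86 = 728.6 V
I_R3 = V/R3 = 728.6/75 = 9.715 A

Final answer: 9.715 A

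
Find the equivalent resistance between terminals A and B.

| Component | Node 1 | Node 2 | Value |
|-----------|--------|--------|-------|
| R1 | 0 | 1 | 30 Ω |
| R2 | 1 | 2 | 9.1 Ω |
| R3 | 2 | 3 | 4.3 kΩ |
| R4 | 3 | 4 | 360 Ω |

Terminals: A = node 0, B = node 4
Reduce the network between node 0 (A) and node 4 (B) by series/parallel combination:
  Rs1 = R1 + R2 (series, joined only at node 1) = 30 + 9.1 = 39.1 Ω
  Rs2 = R3 + Rs1 (series, joined only at node 2) = 4300 + 39.1 = 4339 Ω
  Rs3 = R4 + Rs2 (series, joined only at node 3) = 360 + 4339 = 4699 Ω
R_eq = 4.699 kΩ

Final answer: 4.699 kΩ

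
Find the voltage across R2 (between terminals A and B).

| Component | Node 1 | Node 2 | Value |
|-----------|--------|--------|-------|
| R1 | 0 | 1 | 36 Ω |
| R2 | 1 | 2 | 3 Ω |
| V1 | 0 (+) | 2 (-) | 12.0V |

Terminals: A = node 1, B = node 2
R1 and R2 are in series across V1 (node 0 → node 1 → node 2), and the output A–B is taken across R2, so this is a voltage divider.
Series current: I = V1/(R1 + R2) = 12/(36 + 3) = 12/39 = 0.3077 A
V_R2 = I × R2 = V1 × R2/(R1 + R2) = 12 × 3/39 = 0.9231 V

Final answer: 0.9231 V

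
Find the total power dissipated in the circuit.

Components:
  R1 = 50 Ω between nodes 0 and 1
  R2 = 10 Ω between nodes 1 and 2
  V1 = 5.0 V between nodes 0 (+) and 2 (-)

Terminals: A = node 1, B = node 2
Nodal analysis, taking node 2 as the 0 V reference.
Source V1 fixes V_0 = 5 V.
KCL at each unknown node (sum of currents leaving = 0; resistances in Ω):
  Node 1: (V_1 - 5)/50 + (V_1 - 0)/10 = 0
Collecting terms: 0.12 × V_1 = 0.1  =>  V_1 = 0.8333 V
Power in each resistor, P = (ΔV)²/R:
  P_R1 = (5 - 0.8333)²/50 = 0.3472 W
  P_R2 = (0.8333 - 0)²/10 = 0.06944 W
P_total = P_R1 + P_R2 = 0.4167 W

Final answer: 0.4167 W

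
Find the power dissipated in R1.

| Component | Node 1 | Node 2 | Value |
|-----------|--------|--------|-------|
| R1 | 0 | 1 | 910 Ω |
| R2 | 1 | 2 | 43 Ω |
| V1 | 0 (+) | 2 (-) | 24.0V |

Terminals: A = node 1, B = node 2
Nodal analysis, taking node 2 as the 0 V reference.
Source V1 fixes V_0 = 24 V.
KCL at each unknown node (sum of currents leaving = 0; resistances in Ω):
  Node 1: (V_1 - 24)/910 + (V_1 - 0)/43 = 0
Collecting terms: 0.02435 × V_1 = 0.02637  =>  V_1 = 1.083 V
I_R1 = (V_0 - V_1)/R1 = (24 - 1.083)/910 = 0.02518 A
P_R1 = I_R1² × R1 = (0.02518)² × 910 = 0.5771 W

Final answer: 0.5771 W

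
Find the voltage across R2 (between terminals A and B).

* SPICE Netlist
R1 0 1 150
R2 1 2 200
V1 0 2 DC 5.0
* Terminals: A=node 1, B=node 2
R1 and R2 are in series across V1 (node 0 → node 1 → node 2), and the output A–B is taken across R2, so this is a voltage divider.
Series current: I = V1/(R1 + R2) = 5/(150 + 200) = 5/350 = 0.01429 A
V_R2 = I × R2 = V1 × R2/(R1 + R2) = 5 × 200/350 = 2.857 V

Final answer: 2.857 V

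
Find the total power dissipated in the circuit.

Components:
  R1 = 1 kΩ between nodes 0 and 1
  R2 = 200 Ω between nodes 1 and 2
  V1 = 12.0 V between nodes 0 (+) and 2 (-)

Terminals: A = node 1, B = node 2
Nodal analysis, taking node 2 as the 0 V reference.
Source V1 fixes V_0 = 12 V.
KCL at each unknown node (sum of currents leaving = 0; resistances in Ω):
  Node 1: (V_1 - 12)/1000 + (V_1 - 0)/200 = 0
Collecting terms: 0.006 × V_1 = 0.012  =>  V_1 = 2 V
Power in each resistor, P = (ΔV)²/R:
  P_R1 = (12 - 2)²/1000 = 0.1 W
  P_R2 = (2 - 0)²/200 = 0.02 W
P_total = P_R1 + P_R2 = 0.12 W

Final answer: 0.12 W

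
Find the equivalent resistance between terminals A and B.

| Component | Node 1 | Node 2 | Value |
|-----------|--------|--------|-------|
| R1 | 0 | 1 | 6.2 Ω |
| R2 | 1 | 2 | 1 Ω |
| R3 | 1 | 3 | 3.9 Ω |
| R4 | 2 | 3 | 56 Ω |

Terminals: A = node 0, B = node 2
Reduce the network between node 0 (A) and node 2 (B) by series/parallel combination:
  Rs1 = R3 + R4 (series, joined only at node 3) = 3.9 + 56 = 59.9 Ω
  Rp1 = R2 ‖ Rs1 (parallel, both between nodes 1 and 2) = 1/(1/1 + 1/59.9) = 0.9836 Ω
  Rs2 = R1 + Rp1 (series, joined only at node 1) = 6.2 + 0.9836 = 7.184 Ω
R_eq = 7.184 Ω

Final answer: 7.184 Ω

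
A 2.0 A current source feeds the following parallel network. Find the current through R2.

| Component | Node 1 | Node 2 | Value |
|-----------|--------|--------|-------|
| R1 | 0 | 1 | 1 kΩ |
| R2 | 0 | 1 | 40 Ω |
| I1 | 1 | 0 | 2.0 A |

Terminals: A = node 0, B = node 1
All resistors sit directly between nodes 0 and 1, so they are in parallel and share one voltage V; the full source current 2 A splits among them.
1/R_par = 1/1000 + 1/40 = 0.026 S  =>  R_par = 38.46 Ω
V = I × R_par = 2 × 38.46 = 76.92 V
I_R2 = V/R2 = 76.92/40 = 1.923 A

Final answer: 1.923 A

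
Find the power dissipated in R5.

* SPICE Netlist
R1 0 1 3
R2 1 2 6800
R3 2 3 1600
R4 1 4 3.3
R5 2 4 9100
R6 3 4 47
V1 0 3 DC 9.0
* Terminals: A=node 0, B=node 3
Nodal analysis, taking node 3 as the 0 V reference.
Source V1 fixes V_0 = 9 V.
KCL at each unknown node (sum of currents leaving = 0; resistances in Ω):
  Node 1: (V_1 - 9)/3 + (V_1 - V_2)/6800 + (V_1 - V_4)/3.3 = 0
  Node 2: (V_2 - V_1)/6800 + (V_2 - 0)/1600 + (V_2 - V_4)/9100 = 0
  Node 4: (V_4 - V_1)/3.3 + (V_4 - V_2)/9100 + (V_4 - 0)/47 = 0
Collecting terms (coefficients in siemens):
  0.6365·V_1 - 0.0001471·V_2 - 0.303·V_4 = 3
  0.0008819·V_2 - 0.0001471·V_1 - 0.0001099·V_4 = 0
  0.3244·V_4 - 0.303·V_1 - 0.0001099·V_2 = 0
Solving these 3 simultaneous equations (Gaussian elimination) gives:
  V_1 = 8.489 V, V_2 = 2.404 V, V_4 = 7.93 V
I_R5 = (V_2 - V_4)/R5 = (2.404 - 7.93)/9100 = -0.0006073 A
P_R5 = I_R5² × R5 = (-0.0006073)² × 9100 = 0.003357 W

Final answer: 0.003357 W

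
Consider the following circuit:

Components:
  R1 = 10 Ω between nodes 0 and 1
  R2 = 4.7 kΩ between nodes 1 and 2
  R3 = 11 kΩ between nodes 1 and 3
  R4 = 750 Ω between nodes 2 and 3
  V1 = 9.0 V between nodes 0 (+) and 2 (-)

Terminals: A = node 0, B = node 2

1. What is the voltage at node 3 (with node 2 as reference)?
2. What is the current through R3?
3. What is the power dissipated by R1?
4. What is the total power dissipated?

Nodal analysis, taking node 2 as the 0 V reference.
Source V1 fixes V_0 = 9 V.
KCL at each unknown node (sum of currents leaving = 0; resistances in Ω):
  Node 1: (V_1 - 9)/10 + (V_1 - 0)/4700 + (V_1 - V_3)/11000 = 0
  Node 3: (V_3 - V_1)/11000 + (V_3 - 0)/750 = 0
Collecting terms (coefficients in siemens):
  0.1003·V_1 - 0.00009091·V_3 = 0.9
  0.001424·V_3 - 0.00009091·V_1 = 0
Determinant D = (0.1003)(0.001424) - (-0.00009091)(-0.00009091) = 0.0001428
V_1 = [(0.9)(0.001424) - (-0.00009091)(0)]/D = 8.973 V
V_3 = [(0.1003)(0) - (0.9)(-0.00009091)]/D = 0.5728 V
Part 1:
  Read off the nodal solution: V_3 = 0.5728 V
Part 2:
  I_R3 = (V_1 - V_3)/R3 = (8.973 - 0.5728)/11000 = 0.0007637 A
  Magnitude: I_R3 = 0.0007637 A
Part 3:
  I_R1 = (V_0 - V_1)/R1 = (9 - 8.973)/10 = 0.002673 A
  P_R1 = I_R1² × R1 = (0.002673)² × 10 = 0.00007144 W
Part 4:
  Power in each resistor, P = (ΔV)²/R:
    P_R1 = (9 - 8.973)²/10 = 0.00007144 W
    P_R2 = (8.973 - 0)²/4700 = 0.01713 W
    P_R3 = (8.973 - 0.5728)²/11000 = 0.006415 W
    P_R4 = (0 - 0.5728)²/750 = 0.0004374 W
  P_total = P_R1 + P_R2 + P_R3 + P_R4 = 0.02406 W

Final answers:
1. V_3 = 0.5728 V
2. I_R3 = 0.0007637 A
3. P_R1 = 7.144e-05 W
4. P_total = 0.02406 W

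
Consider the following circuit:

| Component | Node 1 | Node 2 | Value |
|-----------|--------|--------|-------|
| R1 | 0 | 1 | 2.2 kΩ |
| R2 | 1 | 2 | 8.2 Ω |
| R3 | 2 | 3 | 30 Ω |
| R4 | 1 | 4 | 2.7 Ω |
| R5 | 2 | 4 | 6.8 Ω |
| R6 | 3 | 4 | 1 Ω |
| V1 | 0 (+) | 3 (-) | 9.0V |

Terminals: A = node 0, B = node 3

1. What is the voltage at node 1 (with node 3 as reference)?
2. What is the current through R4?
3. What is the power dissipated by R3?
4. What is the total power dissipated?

Nodal analysis, taking node 3 as the 0 V reference.
Source V1 fixes V_0 = 9 V.
KCL at each unknown node (sum of currents leaving = 0; resistances in Ω):
  Node 1: (V_1 - 9)/2200 + (V_1 - V_2)/8.2 + (V_1 - V_4)/2.7 = 0
  Node 2: (V_2 - V_1)/8.2 + (V_2 - 0)/30 + (V_2 - V_4)/6.8 = 0
  Node 4: (V_4 - V_1)/2.7 + (V_4 - V_2)/6.8 + (V_4 - 0)/1 = 0
Collecting terms (coefficients in siemens):
  0.4928·V_1 - 0.122·V_2 - 0.3704·V_4 = 0.004091
  0.3023·V_2 - 0.122·V_1 - 0.1471·V_4 = 0
  1.517·V_4 - 0.3704·V_1 - 0.1471·V_2 = 0
Solving these 3 simultaneous equations (Gaussian elimination) gives:
  V_1 = 0.01295 V, V_2 = 0.007095 V, V_4 = 0.003849 V
Part 1:
  Read off the nodal solution: V_1 = 0.01295 V
Part 2:
  I_R4 = (V_1 - V_4)/R4 = (0.01295 - 0.003849)/2.7 = 0.003371 A
  Magnitude: I_R4 = 0.003371 A
Part 3:
  I_R3 = (V_2 - V_3)/R3 = (0.007095 - 0)/30 = 0.0002365 A
  P_R3 = I_R3² × R3 = (0.0002365)² × 30 = 0.000001678 W
Part 4:
  Power in each resistor, P = (ΔV)²/R:
    P_R1 = (9 - 0.01295)²/2200 = 0.03671 W
    P_R2 = (0.01295 - 0.007095)²/8.2 = 0.00000418 W
    P_R3 = (0.007095 - 0)²/30 = 0.000001678 W
    P_R4 = (0.01295 - 0.003849)²/2.7 = 0.00003068 W
    P_R5 = (0.007095 - 0.003849)²/6.8 = 0.00000155 W
    P_R6 = (0 - 0.003849)²/1 = 0.00001481 W
  P_total = P_R1 + P_R2 + P_R3 + P_R4 + P_R5 + P_R6 = 0.03677 W

Final answers:
1. V_1 = 0.01295 V
2. I_R4 = 0.003371 A
3. P_R3 = 1.678e-06 W
4. P_total = 0.03677 W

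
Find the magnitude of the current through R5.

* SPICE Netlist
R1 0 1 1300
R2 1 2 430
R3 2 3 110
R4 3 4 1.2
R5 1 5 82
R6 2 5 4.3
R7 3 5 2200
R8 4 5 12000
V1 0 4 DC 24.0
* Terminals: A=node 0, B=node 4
Nodal analysis, taking node 4 as the 0 V reference.
Source V1 fixes V_0 = 24 V.
KCL at each unknown node (sum of currents leaving = 0; resistances in Ω):
  Node 1: (V_1 - 24)/1300 + (V_1 - V_2)/430 + (V_1 - V_5)/82 = 0
  Node 2: (V_2 - V_1)/430 + (V_2 - V_3)/110 + (V_2 - V_5)/4.3 = 0
  Node 3: (V_3 - V_2)/110 + (V_3 - 0)/1.2 + (V_3 - V_5)/2200 = 0
  Node 5: (V_5 - V_1)/82 + (V_5 - V_2)/4.3 + (V_5 - V_3)/2200 + (V_5 - 0)/12000 = 0
Collecting terms (coefficients in siemens):
  0.01529·V_1 - 0.002326·V_2 - 0.0122·V_5 = 0.01846
  0.244·V_2 - 0.002326·V_1 - 0.009091·V_3 - 0.2326·V_5 = 0
  0.8429·V_3 - 0.009091·V_2 - 0.0004545·V_5 = 0
  0.2453·V_5 - 0.0122·V_1 - 0.2326·V_2 - 0.0004545·V_3 = 0
Solving these 4 simultaneous equations (Gaussian elimination) gives:
  V_1 = 2.869 V, V_2 = 1.704 V, V_3 = 0.01933 V, V_5 = 1.758 V
I_R5 = (V_1 - V_5)/R5 = (2.869 - 1.758)/82 = 0.01355 A
|I_R5| = 0.01355 A

Final answer: |I_R5| = 0.01355 A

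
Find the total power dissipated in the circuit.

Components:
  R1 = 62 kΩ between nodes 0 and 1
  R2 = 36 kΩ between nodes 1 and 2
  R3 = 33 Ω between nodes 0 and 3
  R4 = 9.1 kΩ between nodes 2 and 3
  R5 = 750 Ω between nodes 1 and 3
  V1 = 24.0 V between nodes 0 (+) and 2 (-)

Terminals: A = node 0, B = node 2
Nodal analysis, taking node 2 as the 0 V reference.
Source V1 fixes V_0 = 24 V.
KCL at each unknown node (sum of currents leaving = 0; resistances in Ω):
  Node 1: (V_1 - 24)/62000 + (V_1 - 0)/36000 + (V_1 - V_3)/750 = 0
  Node 3: (V_3 - 24)/33 + (V_3 - 0)/9100 + (V_3 - V_1)/750 = 0
Collecting terms (coefficients in siemens):
  0.001377·V_1 - 0.001333·V_3 = 0.0003871
  0.03175·V_3 - 0.001333·V_1 = 0.7273
Determinant D = (0.001377)(0.03175) - (-0.001333)(-0.001333) = 0.00004194
V_1 = [(0.0003871)(0.03175) - (-0.001333)(0.7273)]/D = 23.41 V
V_3 = [(0.001377)(0.7273) - (0.0003871)(-0.001333)]/D = 23.89 V
Power in each resistor, P = (ΔV)²/R:
  P_R1 = (24 - 23.41)²/62000 = 0.000005584 W
  P_R2 = (23.41 - 0)²/36000 = 0.01523 W
  P_R3 = (24 - 23.89)²/33 = 0.0003521 W
  P_R4 = (0 - 23.89)²/9100 = 0.06273 W
  P_R5 = (23.41 - 23.89)²/750 = 0.000308 W
P_total = P_R1 + P_R2 + P_R3 + P_R4 + P_R5 = 0.07862 W

Final answer: 0.07862 W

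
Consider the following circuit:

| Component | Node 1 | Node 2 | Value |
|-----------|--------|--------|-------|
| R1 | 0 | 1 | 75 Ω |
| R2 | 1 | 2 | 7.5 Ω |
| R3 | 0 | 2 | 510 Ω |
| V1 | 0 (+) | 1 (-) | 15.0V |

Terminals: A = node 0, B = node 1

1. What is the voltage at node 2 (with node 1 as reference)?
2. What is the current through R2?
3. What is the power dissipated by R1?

Nodal analysis, taking node 1 as the 0 V reference.
Source V1 fixes V_0 = 15 V.
KCL at each unknown node (sum of currents leaving = 0; resistances in Ω):
  Node 2: (V_2 - 0)/7.5 + (V_2 - 15)/510 = 0
Collecting terms: 0.1353 × V_2 = 0.02941  =>  V_2 = 0.2174 V
Part 1:
  Read off the nodal solution: V_2 = 0.2174 V
Part 2:
  I_R2 = (V_1 - V_2)/R2 = (0 - 0.2174)/7.5 = -0.02899 A
  Magnitude: I_R2 = 0.02899 A
Part 3:
  I_R1 = (V_0 - V_1)/R1 = (15 - 0)/75 = 0.2 A
  P_R1 = I_R1² × R1 = (0.2)² × 75 = 3 W

Final answers:
1. V_2 = 0.2174 V
2. I_R2 = 0.02899 A
3. P_R1 = 3 W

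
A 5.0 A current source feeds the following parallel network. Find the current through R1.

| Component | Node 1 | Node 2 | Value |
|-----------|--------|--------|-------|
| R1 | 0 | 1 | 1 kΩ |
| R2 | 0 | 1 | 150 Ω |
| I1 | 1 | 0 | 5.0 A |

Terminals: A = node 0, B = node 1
All resistors sit directly between nodes 0 and 1, so they are in parallel and share one voltage V; the full source current 5 A splits among them.
1/R_par = 1/1000 + 1/150 = 0.007667 S  =>  R_par = 130.4 Ω
V = I × R_par = 5 × 130.4 = 652.2 V
I_R1 = V/R1 = 652.2/1000 = 0.6522 A

Final answer: 0.6522 A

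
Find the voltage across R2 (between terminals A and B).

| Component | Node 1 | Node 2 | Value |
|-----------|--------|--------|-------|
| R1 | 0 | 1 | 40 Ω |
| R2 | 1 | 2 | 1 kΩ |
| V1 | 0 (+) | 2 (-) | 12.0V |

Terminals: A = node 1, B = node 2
R1 and R2 are in series across V1 (node 0 → node 1 → node 2), and the output A–B is taken across R2, so this is a voltage divider.
Series current: I = V1/(R1 + R2) = 12/(40 + 1000) = 12/1040 = 0.01154 A
V_R2 = I × R2 = V1 × R2/(R1 + R2) = 12 × 1000/1040 = 11.54 V

Final answer: 11.54 V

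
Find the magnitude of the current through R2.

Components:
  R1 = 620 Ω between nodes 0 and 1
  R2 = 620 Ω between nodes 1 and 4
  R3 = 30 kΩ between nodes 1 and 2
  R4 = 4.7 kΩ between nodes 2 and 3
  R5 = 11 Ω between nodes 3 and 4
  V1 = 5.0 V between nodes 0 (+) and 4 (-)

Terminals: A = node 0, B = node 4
Nodal analysis, taking node 4 as the 0 V reference.
Source V1 fixes V_0 = 5 V.
KCL at each unknown node (sum of currents leaving = 0; resistances in Ω):
  Node 1: (V_1 - 5)/620 + (V_1 - 0)/620 + (V_1 - V_2)/30000 = 0
  Node 2: (V_2 - V_1)/30000 + (V_2 - V_3)/4700 = 0
  Node 3: (V_3 - V_2)/4700 + (V_3 - 0)/11 = 0
Collecting terms (coefficients in siemens):
  0.003259·V_1 - 0.00003333·V_2 = 0.008065
  0.0002461·V_2 - 0.00003333·V_1 - 0.0002128·V_3 = 0
  0.09112·V_3 - 0.0002128·V_2 = 0
Solving these 3 simultaneous equations (Gaussian elimination) gives:
  V_1 = 2.478 V, V_2 = 0.3363 V, V_3 = 0.0007852 V
I_R2 = (V_1 - V_4)/R2 = (2.478 - 0)/620 = 0.003997 A
|I_R2| = 0.003997 A

Final answer: |I_R2| = 0.003997 A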